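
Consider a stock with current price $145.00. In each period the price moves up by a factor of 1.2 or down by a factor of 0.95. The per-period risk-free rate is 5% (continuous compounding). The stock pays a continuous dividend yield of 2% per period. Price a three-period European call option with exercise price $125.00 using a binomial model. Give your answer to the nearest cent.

Per-period risk-free factor R = e^0.05 = 1.0513; dividend-adjusted growth = e^(0.05−0.02) = 1.0305.
Risk-neutral probability p = (1.0305 − 0.95)/(1.2 − 0.95) = 0.0805/0.2500 = 0.3218
Terminal stock prices: S_uuu = 250.6, S_uud = 198.4, S_udd = 157, S_ddd = 124.3
Terminal payoffs (S − K): max(125.6, 0) = 125.6, max(73.36, 0) = 73.36, max(32.03, 0) = 32.03, max(-0.6806, 0) = 0
Node uu (S = 208.8): V_uu = e^(−0.05)·[0.3218·125.5600 + 0.6782·73.3600] = 85.7618
Node ud (S = 165.3): V_ud = e^(−0.05)·[0.3218·73.3600 + 0.6782·32.0350] = 43.1232
Node dd (S = 130.9): V_dd = e^(−0.05)·[0.3218·32.0350 + 0.6782·0.0000] = 9.8066
Node u (S = 174): V_u = e^(−0.05)·[0.3218·85.7618 + 0.6782·43.1232] = 54.0727
Node d (S = 137.8): V_d = e^(−0.05)·[0.3218·43.1232 + 0.6782·9.8066] = 19.5273
Node 0 (S = 145): V_0 = e^(−0.05)·[0.3218·54.0727 + 0.6782·19.5273] = 29.1501

$29.15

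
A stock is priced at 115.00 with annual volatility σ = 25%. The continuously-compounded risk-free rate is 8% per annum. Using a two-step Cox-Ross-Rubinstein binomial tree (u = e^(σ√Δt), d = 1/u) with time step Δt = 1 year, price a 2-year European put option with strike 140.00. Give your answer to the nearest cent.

19.65

CRR parameters: u = e^(σ√Δt) = e^(0.25·√1) = 1.2840, d = 1/u = 0.7788
Per-period rate: rΔt = 0.08·1 = 0.08, so R = e^0.08 = 1.0833
Risk-neutral probability p = (e^0.08 − 0.7788)/(1.2840 − 0.7788) = 0.3045/0.5052 = 0.6027
Terminal stock prices: S_uu = 189.6, S_ud = 115, S_dd = 69.75
Terminal payoffs (K − S): max(-49.6, 0) = 0, max(25, 0) = 25, max(70.25, 0) = 70.25
Node u (S = 147.7): V_u = e^(−0.08)·[0.6027·0.0000 + 0.3973·25.0000] = 9.1694
Node d (S = 89.56): V_d = e^(−0.08)·[0.6027·25.0000 + 0.3973·70.2490] = 39.6742
Node 0 (S = 115): V_0 = e^(−0.08)·[0.6027·9.1694 + 0.3973·39.6742] = 19.6529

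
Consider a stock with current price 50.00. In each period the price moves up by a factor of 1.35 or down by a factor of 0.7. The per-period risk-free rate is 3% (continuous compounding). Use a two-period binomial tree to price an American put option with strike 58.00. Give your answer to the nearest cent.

13.50

Risk-neutral probability p = (e^0.03 − 0.7)/(1.35 − 0.7) = 0.3305/0.6500 = 0.5084
Terminal stock prices: S_uu = 91.13, S_ud = 47.25, S_dd = 24.5
Terminal payoffs (K − S): max(-33.13, 0) = 0, max(10.75, 0) = 10.75, max(33.5, 0) = 33.5
Node u (S = 67.5): continuation = e^(−0.03)·[0.5084·0.0000 + 0.4916·10.7500] = 5.1286; exercise value = 0.0000 ≤ continuation, so V_u = 5.1286
Node d (S = 35): continuation = e^(−0.03)·[0.5084·10.7500 + 0.4916·33.5000] = 21.2858; exercise value = 23.0000 > continuation, so V_d = 23.0000 (exercise)
Node 0 (S = 50): continuation = e^(−0.03)·[0.5084·5.1286 + 0.4916·23.0000] = 13.5031; exercise value = 8.0000 ≤ continuation, so V_0 = 13.5031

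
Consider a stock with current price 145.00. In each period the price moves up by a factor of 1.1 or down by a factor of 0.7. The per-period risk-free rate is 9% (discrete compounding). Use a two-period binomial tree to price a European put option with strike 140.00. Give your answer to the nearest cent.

Risk-neutral probability p = (1 + 0.09 − 0.7)/(1.1 − 0.7) = 0.3900/0.4000 = 0.9750
Terminal stock prices: S_uu = 175.5, S_ud = 111.6, S_dd = 71.05
Terminal payoffs (K − S): max(-35.45, 0) = 0, max(28.35, 0) = 28.35, max(68.95, 0) = 68.95
Node u (S = 159.5): V_u = 1/1.09·[0.9750·0.0000 + 0.0250·28.3500] = 0.6502
Node d (S = 101.5): V_d = 1/1.09·[0.9750·28.3500 + 0.0250·68.9500] = 26.9404
Node 0 (S = 145): V_0 = 1/1.09·[0.9750·0.6502 + 0.0250·26.9404] = 1.1995

1.20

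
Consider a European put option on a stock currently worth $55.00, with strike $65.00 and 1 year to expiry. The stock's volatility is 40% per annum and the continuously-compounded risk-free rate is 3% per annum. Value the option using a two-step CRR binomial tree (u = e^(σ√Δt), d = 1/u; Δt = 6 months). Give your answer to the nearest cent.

CRR parameters: u = e^(σ√Δt) = e^(0.4·√0.5) = 1.3269, d = 1/u = 0.7536
Per-period rate: rΔt = 0.03·0.5 = 0.015, so R = e^0.015 = 1.0151
Risk-neutral probability p = (e^0.015 − 0.7536)/(1.3269 − 0.7536) = 0.2615/0.5733 = 0.4561
Terminal stock prices: S_uu = 96.84, S_ud = 55, S_dd = 31.24
Terminal payoffs (K − S): max(-31.84, 0) = 0, max(10, 0) = 10, max(33.76, 0) = 33.76
Node u (S = 72.98): V_u = e^(−0.015)·[0.4561·0.0000 + 0.5439·10.0000] = 5.3578
Node d (S = 41.45): V_d = e^(−0.015)·[0.4561·10.0000 + 0.5439·33.7616] = 22.5822
Node 0 (S = 55): V_0 = e^(−0.015)·[0.4561·5.3578 + 0.5439·22.5822] = 14.5066

$14.51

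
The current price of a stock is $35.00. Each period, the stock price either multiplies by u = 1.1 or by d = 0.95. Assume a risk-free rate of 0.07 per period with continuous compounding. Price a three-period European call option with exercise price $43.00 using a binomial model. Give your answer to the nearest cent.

$1.58

Risk-neutral probability p = (e^0.07 − 0.95)/(1.1 − 0.95) = 0.1225/0.1500 = 0.8167
Terminal stock prices: S_uuu = 46.59, S_uud = 40.23, S_udd = 34.75, S_ddd = 30.01
Terminal payoffs (S − K): max(3.585, 0) = 3.585, max(-2.767, 0) = 0, max(-8.254, 0) = 0, max(-12.99, 0) = 0
Node uu (S = 42.35): V_uu = e^(−0.07)·[0.8167·3.5850 + 0.1833·0.0000] = 2.7300
Node ud (S = 36.57): V_ud = e^(−0.07)·[0.8167·0.0000 + 0.1833·0.0000] = 0.0000
Node dd (S = 31.59): V_dd = e^(−0.07)·[0.8167·0.0000 + 0.1833·0.0000] = 0.0000
Node u (S = 38.5): V_u = e^(−0.07)·[0.8167·2.7300 + 0.1833·0.0000] = 2.0789
Node d (S = 33.25): V_d = e^(−0.07)·[0.8167·0.0000 + 0.1833·0.0000] = 0.0000
Node 0 (S = 35): V_0 = e^(−0.07)·[0.8167·2.0789 + 0.1833·0.0000] = 1.5831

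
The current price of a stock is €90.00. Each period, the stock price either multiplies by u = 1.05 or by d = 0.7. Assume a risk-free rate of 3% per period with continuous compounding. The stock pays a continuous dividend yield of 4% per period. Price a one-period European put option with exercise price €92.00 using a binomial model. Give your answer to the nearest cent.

€4.82

Per-period risk-free factor R = e^0.03 = 1.0305; dividend-adjusted growth = e^(0.03−0.04) = 0.9900.
Risk-neutral probability p = (0.9900 − 0.7)/(1.05 − 0.7) = 0.2900/0.3500 = 0.8287
Terminal stock prices: S_u = 94.5, S_d = 63
Terminal payoffs (K − S): max(-2.5, 0) = 0, max(29, 0) = 29
Node 0 (S = 90): V_0 = e^(−0.03)·[0.8287·0.0000 + 0.1713·29.0000] = 4.8205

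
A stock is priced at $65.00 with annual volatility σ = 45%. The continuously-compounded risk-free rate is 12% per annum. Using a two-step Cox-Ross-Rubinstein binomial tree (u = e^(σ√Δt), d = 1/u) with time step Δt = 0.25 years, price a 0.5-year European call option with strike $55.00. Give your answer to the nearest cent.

$16.25

CRR parameters: u = e^(σ√Δt) = e^(0.45·√0.25) = 1.2523, d = 1/u = 0.7985
Per-period rate: rΔt = 0.12·0.25 = 0.03, so R = e^0.03 = 1.0305
Risk-neutral probability p = (e^0.03 − 0.7985)/(1.2523 − 0.7985) = 0.2319/0.4538 = 0.5111
Terminal stock prices: S_uu = 101.9, S_ud = 65, S_dd = 41.45
Terminal payoffs (S − K): max(46.94, 0) = 46.94, max(10, 0) = 10, max(-13.55, 0) = 0
Node u (S = 81.4): V_u = e^(−0.03)·[0.5111·46.9403 + 0.4889·10.0000] = 28.0265
Node d (S = 51.9): V_d = e^(−0.03)·[0.5111·10.0000 + 0.4889·0.0000] = 4.9599
Node 0 (S = 65): V_0 = e^(−0.03)·[0.5111·28.0265 + 0.4889·4.9599] = 16.2541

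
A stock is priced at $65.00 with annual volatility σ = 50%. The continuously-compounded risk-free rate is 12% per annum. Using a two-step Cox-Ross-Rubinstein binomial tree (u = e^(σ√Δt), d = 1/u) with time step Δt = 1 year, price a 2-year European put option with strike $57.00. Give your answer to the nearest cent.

CRR parameters: u = e^(σ√Δt) = e^(0.5·√1) = 1.6487, d = 1/u = 0.6065
Per-period rate: rΔt = 0.12·1 = 0.12, so R = e^0.12 = 1.1275
Risk-neutral probability p = (e^0.12 − 0.6065)/(1.6487 − 0.6065) = 0.5210/1.0422 = 0.4999
Terminal stock prices: S_uu = 176.7, S_ud = 65, S_dd = 23.91
Terminal payoffs (K − S): max(-119.7, 0) = 0, max(-8, 0) = 0, max(33.09, 0) = 33.09
Node u (S = 107.2): V_u = e^(−0.12)·[0.4999·0.0000 + 0.5001·0.0000] = 0.0000
Node d (S = 39.42): V_d = e^(−0.12)·[0.4999·0.0000 + 0.5001·33.0878] = 14.6768
Node 0 (S = 65): V_0 = e^(−0.12)·[0.4999·0.0000 + 0.5001·14.6768] = 6.5102

$6.51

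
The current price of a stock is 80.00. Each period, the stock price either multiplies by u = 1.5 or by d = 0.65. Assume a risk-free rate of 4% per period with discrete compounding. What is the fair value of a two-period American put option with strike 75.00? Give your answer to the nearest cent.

11.97

Risk-neutral probability p = (1 + 0.04 − 0.65)/(1.5 − 0.65) = 0.3900/0.8500 = 0.4588
Terminal stock prices: S_uu = 180, S_ud = 78, S_dd = 33.8
Terminal payoffs (K − S): max(-105, 0) = 0, max(-3, 0) = 0, max(41.2, 0) = 41.2
Node u (S = 120): continuation = 1/1.04·[0.4588·0.0000 + 0.5412·0.0000] = 0.0000; exercise value = 0.0000 ≤ continuation, so V_u = 0.0000
Node d (S = 52): continuation = 1/1.04·[0.4588·0.0000 + 0.5412·41.2000] = 21.4389; exercise value = 23.0000 > continuation, so V_d = 23.0000 (exercise)
Node 0 (S = 80): continuation = 1/1.04·[0.4588·0.0000 + 0.5412·23.0000] = 11.9683; exercise value = 0.0000 ≤ continuation, so V_0 = 11.9683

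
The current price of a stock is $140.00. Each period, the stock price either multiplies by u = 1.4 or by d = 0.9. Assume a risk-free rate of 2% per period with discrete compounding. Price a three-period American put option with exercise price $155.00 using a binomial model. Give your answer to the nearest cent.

Risk-neutral probability p = (1 + 0.02 − 0.9)/(1.4 − 0.9) = 0.1200/0.5000 = 0.2400
Terminal stock prices: S_uuu = 384.2, S_uud = 247, S_udd = 158.8, S_ddd = 102.1
Terminal payoffs (K − S): max(-229.2, 0) = 0, max(-91.96, 0) = 0, max(-3.76, 0) = 0, max(52.94, 0) = 52.94
Node uu (S = 274.4): continuation = 1/1.02·[0.2400·0.0000 + 0.7600·0.0000] = 0.0000; exercise value = 0.0000 ≤ continuation, so V_uu = 0.0000
Node ud (S = 176.4): continuation = 1/1.02·[0.2400·0.0000 + 0.7600·0.0000] = 0.0000; exercise value = 0.0000 ≤ continuation, so V_ud = 0.0000
Node dd (S = 113.4): continuation = 1/1.02·[0.2400·0.0000 + 0.7600·52.9400] = 39.4455; exercise value = 41.6000 > continuation, so V_dd = 41.6000 (exercise)
Node u (S = 196): continuation = 1/1.02·[0.2400·0.0000 + 0.7600·0.0000] = 0.0000; exercise value = 0.0000 ≤ continuation, so V_u = 0.0000
Node d (S = 126): continuation = 1/1.02·[0.2400·0.0000 + 0.7600·41.6000] = 30.9961; exercise value = 29.0000 ≤ continuation, so V_d = 30.9961
Node 0 (S = 140): continuation = 1/1.02·[0.2400·0.0000 + 0.7600·30.9961] = 23.0951; exercise value = 15.0000 ≤ continuation, so V_0 = 23.0951

$23.10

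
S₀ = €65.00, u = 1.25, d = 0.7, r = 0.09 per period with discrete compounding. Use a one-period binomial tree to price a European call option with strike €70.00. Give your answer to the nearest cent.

€7.32

Risk-neutral probability p = (1 + 0.09 − 0.7)/(1.25 − 0.7) = 0.3900/0.5500 = 0.7091
Terminal stock prices: S_u = 81.25, S_d = 45.5
Terminal payoffs (S − K): max(11.25, 0) = 11.25, max(-24.5, 0) = 0
Node 0 (S = 65): V_0 = 1/1.09·[0.7091·11.2500 + 0.2909·0.0000] = 7.3186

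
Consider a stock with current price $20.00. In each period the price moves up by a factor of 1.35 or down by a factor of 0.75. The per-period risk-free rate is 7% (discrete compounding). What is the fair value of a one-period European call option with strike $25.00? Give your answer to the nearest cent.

Risk-neutral probability p = (1 + 0.07 − 0.75)/(1.35 − 0.75) = 0.3200/0.6000 = 0.5333
Terminal stock prices: S_u = 27, S_d = 15
Terminal payoffs (S − K): max(2, 0) = 2, max(-10, 0) = 0
Node 0 (S = 20): V_0 = 1/1.07·[0.5333·2.0000 + 0.4667·0.0000] = 0.9969

$1.00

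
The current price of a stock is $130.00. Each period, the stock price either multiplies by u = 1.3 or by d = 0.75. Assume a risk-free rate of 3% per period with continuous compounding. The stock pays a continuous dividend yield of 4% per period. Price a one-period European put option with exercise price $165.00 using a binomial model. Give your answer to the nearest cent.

$36.92

Per-period risk-free factor R = e^0.03 = 1.0305; dividend-adjusted growth = e^(0.03−0.04) = 0.9900.
Risk-neutral probability p = (0.9900 − 0.75)/(1.3 − 0.75) = 0.2400/0.5500 = 0.4365
Terminal stock prices: S_u = 169, S_d = 97.5
Terminal payoffs (K − S): max(-4, 0) = 0, max(67.5, 0) = 67.5
Node 0 (S = 130): V_0 = e^(−0.03)·[0.4365·0.0000 + 0.5635·67.5000] = 36.9151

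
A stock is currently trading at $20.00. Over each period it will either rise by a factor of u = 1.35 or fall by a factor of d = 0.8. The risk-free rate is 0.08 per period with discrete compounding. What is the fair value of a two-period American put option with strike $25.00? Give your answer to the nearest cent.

$5.00

Risk-neutral probability p = (1 + 0.08 − 0.8)/(1.35 − 0.8) = 0.2800/0.5500 = 0.5091
Terminal stock prices: S_uu = 36.45, S_ud = 21.6, S_dd = 12.8
Terminal payoffs (K − S): max(-11.45, 0) = 0, max(3.4, 0) = 3.4, max(12.2, 0) = 12.2
Node u (S = 27): continuation = 1/1.08·[0.5091·0.0000 + 0.4909·3.4000] = 1.5455; exercise value = 0.0000 ≤ continuation, so V_u = 1.5455
Node d (S = 16): continuation = 1/1.08·[0.5091·3.4000 + 0.4909·12.2000] = 7.1481; exercise value = 9.0000 > continuation, so V_d = 9.0000 (exercise)
Node 0 (S = 20): continuation = 1/1.08·[0.5091·1.5455 + 0.4909·9.0000] = 4.8194; exercise value = 5.0000 > continuation, so V_0 = 5.0000 (exercise)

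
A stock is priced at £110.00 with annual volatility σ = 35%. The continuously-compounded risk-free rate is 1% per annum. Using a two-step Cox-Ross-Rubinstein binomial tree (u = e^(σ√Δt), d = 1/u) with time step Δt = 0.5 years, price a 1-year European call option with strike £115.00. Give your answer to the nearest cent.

£13.03

CRR parameters: u = e^(σ√Δt) = e^(0.35·√0.5) = 1.2808, d = 1/u = 0.7808
Per-period rate: rΔt = 0.01·0.5 = 0.005, so R = e^0.005 = 1.0050
Risk-neutral probability p = (e^0.005 − 0.7808)/(1.2808 − 0.7808) = 0.2243/0.5000 = 0.4485
Terminal stock prices: S_uu = 180.5, S_ud = 110, S_dd = 67.05
Terminal payoffs (S − K): max(65.45, 0) = 65.45, max(-5, 0) = 0, max(-47.95, 0) = 0
Node u (S = 140.9): V_u = e^(−0.005)·[0.4485·65.4502 + 0.5515·0.0000] = 29.2058
Node d (S = 85.88): V_d = e^(−0.005)·[0.4485·0.0000 + 0.5515·0.0000] = 0.0000
Node 0 (S = 110): V_0 = e^(−0.005)·[0.4485·29.2058 + 0.5515·0.0000] = 13.0325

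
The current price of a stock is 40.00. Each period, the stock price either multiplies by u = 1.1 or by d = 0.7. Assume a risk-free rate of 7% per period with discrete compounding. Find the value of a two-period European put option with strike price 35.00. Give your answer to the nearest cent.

Risk-neutral probability p = (1 + 0.07 − 0.7)/(1.1 − 0.7) = 0.3700/0.4000 = 0.9250
Terminal stock prices: S_uu = 48.4, S_ud = 30.8, S_dd = 19.6
Terminal payoffs (K − S): max(-13.4, 0) = 0, max(4.2, 0) = 4.2, max(15.4, 0) = 15.4
Node u (S = 44): V_u = 1/1.07·[0.9250·0.0000 + 0.0750·4.2000] = 0.2944
Node d (S = 28): V_d = 1/1.07·[0.9250·4.2000 + 0.0750·15.4000] = 4.7103
Node 0 (S = 40): V_0 = 1/1.07·[0.9250·0.2944 + 0.0750·4.7103] = 0.5847

0.58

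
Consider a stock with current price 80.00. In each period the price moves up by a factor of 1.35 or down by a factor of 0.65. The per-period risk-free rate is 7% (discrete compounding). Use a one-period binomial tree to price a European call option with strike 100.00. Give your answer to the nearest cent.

4.49

Risk-neutral probability p = (1 + 0.07 − 0.65)/(1.35 − 0.65) = 0.4200/0.7000 = 0.6000
Terminal stock prices: S_u = 108, S_d = 52
Terminal payoffs (S − K): max(8, 0) = 8, max(-48, 0) = 0
Node 0 (S = 80): V_0 = 1/1.07·[0.6000·8.0000 + 0.4000·0.0000] = 4.4860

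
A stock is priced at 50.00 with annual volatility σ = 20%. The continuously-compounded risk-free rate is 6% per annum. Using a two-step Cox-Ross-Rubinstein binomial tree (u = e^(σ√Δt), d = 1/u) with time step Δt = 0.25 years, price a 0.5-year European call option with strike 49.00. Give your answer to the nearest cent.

CRR parameters: u = e^(σ√Δt) = e^(0.2·√0.25) = 1.1052, d = 1/u = 0.9048
Per-period rate: rΔt = 0.06·0.25 = 0.015, so R = e^0.015 = 1.0151
Risk-neutral probability p = (e^0.015 − 0.9048)/(1.1052 − 0.9048) = 0.1103/0.2003 = 0.5505
Terminal stock prices: S_uu = 61.07, S_ud = 50, S_dd = 40.94
Terminal payoffs (S − K): max(12.07, 0) = 12.07, max(1, 0) = 1, max(-8.063, 0) = 0
Node u (S = 55.26): V_u = e^(−0.015)·[0.5505·12.0701 + 0.4495·1.0000] = 6.9881
Node d (S = 45.24): V_d = e^(−0.015)·[0.5505·1.0000 + 0.4495·0.0000] = 0.5423
Node 0 (S = 50): V_0 = e^(−0.015)·[0.5505·6.9881 + 0.4495·0.5423] = 4.0295

4.03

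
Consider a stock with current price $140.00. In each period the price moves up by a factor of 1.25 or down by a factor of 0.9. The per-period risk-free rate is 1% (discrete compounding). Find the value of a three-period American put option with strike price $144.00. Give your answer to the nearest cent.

$14.75

Risk-neutral probability p = (1 + 0.01 − 0.9)/(1.25 − 0.9) = 0.1100/0.3500 = 0.3143
Terminal stock prices: S_uuu = 273.4, S_uud = 196.9, S_udd = 141.8, S_ddd = 102.1
Terminal payoffs (K − S): max(-129.4, 0) = 0, max(-52.88, 0) = 0, max(2.25, 0) = 2.25, max(41.94, 0) = 41.94
Node uu (S = 218.8): continuation = 1/1.01·[0.3143·0.0000 + 0.6857·0.0000] = 0.0000; exercise value = 0.0000 ≤ continuation, so V_uu = 0.0000
Node ud (S = 157.5): continuation = 1/1.01·[0.3143·0.0000 + 0.6857·2.2500] = 1.5276; exercise value = 0.0000 ≤ continuation, so V_ud = 1.5276
Node dd (S = 113.4): continuation = 1/1.01·[0.3143·2.2500 + 0.6857·41.9400] = 29.1743; exercise value = 30.6000 > continuation, so V_dd = 30.6000 (exercise)
Node u (S = 175): continuation = 1/1.01·[0.3143·0.0000 + 0.6857·1.5276] = 1.0371; exercise value = 0.0000 ≤ continuation, so V_u = 1.0371
Node d (S = 126): continuation = 1/1.01·[0.3143·1.5276 + 0.6857·30.6000] = 21.2504; exercise value = 18.0000 ≤ continuation, so V_d = 21.2504
Node 0 (S = 140): continuation = 1/1.01·[0.3143·1.0371 + 0.6857·21.2504] = 14.7502; exercise value = 4.0000 ≤ continuation, so V_0 = 14.7502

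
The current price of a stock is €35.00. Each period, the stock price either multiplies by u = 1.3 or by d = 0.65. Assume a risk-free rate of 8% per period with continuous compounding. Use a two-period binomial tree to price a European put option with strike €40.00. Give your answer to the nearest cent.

€6.34

Risk-neutral probability p = (e^0.08 − 0.65)/(1.3 − 0.65) = 0.4333/0.6500 = 0.6666
Terminal stock prices: S_uu = 59.15, S_ud = 29.57, S_dd = 14.79
Terminal payoffs (K − S): max(-19.15, 0) = 0, max(10.43, 0) = 10.43, max(25.21, 0) = 25.21
Node u (S = 45.5): V_u = e^(−0.08)·[0.6666·0.0000 + 0.3334·10.4250] = 3.2085
Node d (S = 22.75): V_d = e^(−0.08)·[0.6666·10.4250 + 0.3334·25.2125] = 14.1747
Node 0 (S = 35): V_0 = e^(−0.08)·[0.6666·3.2085 + 0.3334·14.1747] = 6.3369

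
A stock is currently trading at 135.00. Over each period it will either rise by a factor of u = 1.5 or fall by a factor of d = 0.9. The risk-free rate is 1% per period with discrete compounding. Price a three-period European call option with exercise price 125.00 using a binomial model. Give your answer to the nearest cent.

27.73

Risk-neutral probability p = (1 + 0.01 − 0.9)/(1.5 − 0.9) = 0.1100/0.6000 = 0.1833
Terminal stock prices: S_uuu = 455.6, S_uud = 273.4, S_udd = 164, S_ddd = 98.42
Terminal payoffs (S − K): max(330.6, 0) = 330.6, max(148.4, 0) = 148.4, max(39.03, 0) = 39.03, max(-26.58, 0) = 0
Node uu (S = 303.8): V_uu = 1/1.01·[0.1833·330.6250 + 0.8167·148.3750] = 179.9876
Node ud (S = 182.2): V_ud = 1/1.01·[0.1833·148.3750 + 0.8167·39.0250] = 58.4876
Node dd (S = 109.4): V_dd = 1/1.01·[0.1833·39.0250 + 0.8167·0.0000] = 7.0837
Node u (S = 202.5): V_u = 1/1.01·[0.1833·179.9876 + 0.8167·58.4876] = 79.9630
Node d (S = 121.5): V_d = 1/1.01·[0.1833·58.4876 + 0.8167·7.0837] = 16.3443
Node 0 (S = 135): V_0 = 1/1.01·[0.1833·79.9630 + 0.8167·16.3443] = 27.7305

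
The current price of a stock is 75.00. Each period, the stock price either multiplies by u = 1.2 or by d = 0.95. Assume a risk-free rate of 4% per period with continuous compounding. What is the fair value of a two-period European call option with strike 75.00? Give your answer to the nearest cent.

Risk-neutral probability p = (e^0.04 − 0.95)/(1.2 − 0.95) = 0.0908/0.2500 = 0.3632
Terminal stock prices: S_uu = 108, S_ud = 85.5, S_dd = 67.69
Terminal payoffs (S − K): max(33, 0) = 33, max(10.5, 0) = 10.5, max(-7.312, 0) = 0
Node u (S = 90): V_u = e^(−0.04)·[0.3632·33.0000 + 0.6368·10.5000] = 17.9408
Node d (S = 71.25): V_d = e^(−0.04)·[0.3632·10.5000 + 0.6368·0.0000] = 3.6645
Node 0 (S = 75): V_0 = e^(−0.04)·[0.3632·17.9408 + 0.6368·3.6645] = 8.5032

8.50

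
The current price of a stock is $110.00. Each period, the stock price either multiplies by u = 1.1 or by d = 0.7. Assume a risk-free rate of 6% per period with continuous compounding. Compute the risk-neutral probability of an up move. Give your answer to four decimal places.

Risk-neutral probability p = (e^0.06 − 0.7)/(1.1 − 0.7) = 0.3618/0.4000 = 0.9046

p = 0.9046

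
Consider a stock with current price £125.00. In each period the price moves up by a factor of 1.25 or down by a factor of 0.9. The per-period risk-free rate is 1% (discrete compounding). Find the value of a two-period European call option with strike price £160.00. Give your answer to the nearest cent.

Risk-neutral probability p = (1 + 0.01 − 0.9)/(1.25 − 0.9) = 0.1100/0.3500 = 0.3143
Terminal stock prices: S_uu = 195.3, S_ud = 140.6, S_dd = 101.2
Terminal payoffs (S − K): max(35.31, 0) = 35.31, max(-19.38, 0) = 0, max(-58.75, 0) = 0
Node u (S = 156.2): V_u = 1/1.01·[0.3143·35.3125 + 0.6857·0.0000] = 10.9883
Node d (S = 112.5): V_d = 1/1.01·[0.3143·0.0000 + 0.6857·0.0000] = 0.0000
Node 0 (S = 125): V_0 = 1/1.01·[0.3143·10.9883 + 0.6857·0.0000] = 3.4193

£3.42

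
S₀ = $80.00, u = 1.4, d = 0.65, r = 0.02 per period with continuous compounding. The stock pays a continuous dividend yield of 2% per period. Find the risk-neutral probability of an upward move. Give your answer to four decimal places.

Per-period risk-free factor R = e^0.02 = 1.0202; dividend-adjusted growth = e^(0.02−0.02) = 1.0000.
Risk-neutral probability p = (1.0000 − 0.65)/(1.4 − 0.65) = 0.3500/0.7500 = 0.4667

p = 0.4667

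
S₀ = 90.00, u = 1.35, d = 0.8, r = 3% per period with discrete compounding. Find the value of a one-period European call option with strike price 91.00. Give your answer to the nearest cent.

Risk-neutral probability p = (1 + 0.03 − 0.8)/(1.35 − 0.8) = 0.2300/0.5500 = 0.4182
Terminal stock prices: S_u = 121.5, S_d = 72
Terminal payoffs (S − K): max(30.5, 0) = 30.5, max(-19, 0) = 0
Node 0 (S = 90): V_0 = 1/1.03·[0.4182·30.5000 + 0.5818·0.0000] = 12.3831

12.38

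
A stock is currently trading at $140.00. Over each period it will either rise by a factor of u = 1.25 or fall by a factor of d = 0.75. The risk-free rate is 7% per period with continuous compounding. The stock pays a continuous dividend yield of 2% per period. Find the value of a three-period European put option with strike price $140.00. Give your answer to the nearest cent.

$13.74

Per-period risk-free factor R = e^0.07 = 1.0725; dividend-adjusted growth = e^(0.07−0.02) = 1.0513.
Risk-neutral probability p = (1.0513 − 0.75)/(1.25 − 0.75) = 0.3013/0.5000 = 0.6025
Terminal stock prices: S_uuu = 273.4, S_uud = 164.1, S_udd = 98.44, S_ddd = 59.06
Terminal payoffs (K − S): max(-133.4, 0) = 0, max(-24.06, 0) = 0, max(41.56, 0) = 41.56, max(80.94, 0) = 80.94
Node uu (S = 218.8): V_uu = e^(−0.07)·[0.6025·0.0000 + 0.3975·0.0000] = 0.0000
Node ud (S = 131.2): V_ud = e^(−0.07)·[0.6025·0.0000 + 0.3975·41.5625] = 15.4025
Node dd (S = 78.75): V_dd = e^(−0.07)·[0.6025·41.5625 + 0.3975·80.9375] = 53.3445
Node u (S = 175): V_u = e^(−0.07)·[0.6025·0.0000 + 0.3975·15.4025] = 5.7080
Node d (S = 105): V_d = e^(−0.07)·[0.6025·15.4025 + 0.3975·53.3445] = 28.4220
Node 0 (S = 140): V_0 = e^(−0.07)·[0.6025·5.7080 + 0.3975·28.4220] = 13.7396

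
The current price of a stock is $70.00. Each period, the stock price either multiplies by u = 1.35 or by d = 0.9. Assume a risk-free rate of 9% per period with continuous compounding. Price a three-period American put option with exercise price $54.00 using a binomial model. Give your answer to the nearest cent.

$0.42

Risk-neutral probability p = (e^0.09 − 0.9)/(1.35 − 0.9) = 0.1942/0.4500 = 0.4315
Terminal stock prices: S_uuu = 172.2, S_uud = 114.8, S_udd = 76.55, S_ddd = 51.03
Terminal payoffs (K − S): max(-118.2, 0) = 0, max(-60.82, 0) = 0, max(-22.55, 0) = 0, max(2.97, 0) = 2.97
Node uu (S = 127.6): continuation = e^(−0.09)·[0.4315·0.0000 + 0.5685·0.0000] = 0.0000; exercise value = 0.0000 ≤ continuation, so V_uu = 0.0000
Node ud (S = 85.05): continuation = e^(−0.09)·[0.4315·0.0000 + 0.5685·0.0000] = 0.0000; exercise value = 0.0000 ≤ continuation, so V_ud = 0.0000
Node dd (S = 56.7): continuation = e^(−0.09)·[0.4315·0.0000 + 0.5685·2.9700] = 1.5431; exercise value = 0.0000 ≤ continuation, so V_dd = 1.5431
Node u (S = 94.5): continuation = e^(−0.09)·[0.4315·0.0000 + 0.5685·0.0000] = 0.0000; exercise value = 0.0000 ≤ continuation, so V_u = 0.0000
Node d (S = 63): continuation = e^(−0.09)·[0.4315·0.0000 + 0.5685·1.5431] = 0.8018; exercise value = 0.0000 ≤ continuation, so V_d = 0.8018
Node 0 (S = 70): continuation = e^(−0.09)·[0.4315·0.0000 + 0.5685·0.8018] = 0.4166; exercise value = 0.0000 ≤ continuation, so V_0 = 0.4166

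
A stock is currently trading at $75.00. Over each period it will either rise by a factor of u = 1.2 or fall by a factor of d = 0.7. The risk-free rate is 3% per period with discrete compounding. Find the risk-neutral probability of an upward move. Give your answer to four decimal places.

Risk-neutral probability p = (1 + 0.03 − 0.7)/(1.2 − 0.7) = 0.3300/0.5000 = 0.6600

p = 0.6600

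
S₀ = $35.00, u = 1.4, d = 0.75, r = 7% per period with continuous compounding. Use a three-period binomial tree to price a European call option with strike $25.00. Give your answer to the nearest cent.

$15.80

Risk-neutral probability p = (e^0.07 − 0.75)/(1.4 − 0.75) = 0.3225/0.6500 = 0.4962
Terminal stock prices: S_uuu = 96.04, S_uud = 51.45, S_udd = 27.56, S_ddd = 14.77
Terminal payoffs (S − K): max(71.04, 0) = 71.04, max(26.45, 0) = 26.45, max(2.562, 0) = 2.562, max(-10.23, 0) = 0
Node uu (S = 68.6): V_uu = e^(−0.07)·[0.4962·71.0400 + 0.5038·26.4500] = 45.2902
Node ud (S = 36.75): V_ud = e^(−0.07)·[0.4962·26.4500 + 0.5038·2.5625] = 13.4402
Node dd (S = 19.69): V_dd = e^(−0.07)·[0.4962·2.5625 + 0.5038·0.0000] = 1.1855
Node u (S = 49): V_u = e^(−0.07)·[0.4962·45.2902 + 0.5038·13.4402] = 27.2660
Node d (S = 26.25): V_d = e^(−0.07)·[0.4962·13.4402 + 0.5038·1.1855] = 6.7746
Node 0 (S = 35): V_0 = e^(−0.07)·[0.4962·27.2660 + 0.5038·6.7746] = 15.7964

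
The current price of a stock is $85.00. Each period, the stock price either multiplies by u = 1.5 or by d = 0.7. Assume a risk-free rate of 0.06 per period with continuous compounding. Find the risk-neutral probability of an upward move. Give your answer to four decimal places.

p = 0.4523

Risk-neutral probability p = (e^0.06 − 0.7)/(1.5 − 0.7) = 0.3618/0.8000 = 0.4523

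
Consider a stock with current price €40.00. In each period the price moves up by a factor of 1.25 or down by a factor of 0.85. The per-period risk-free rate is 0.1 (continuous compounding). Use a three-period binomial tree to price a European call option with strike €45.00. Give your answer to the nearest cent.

€9.03

Risk-neutral probability p = (e^0.1 − 0.85)/(1.25 − 0.85) = 0.2552/0.4000 = 0.6379
Terminal stock prices: S_uuu = 78.12, S_uud = 53.12, S_udd = 36.12, S_ddd = 24.56
Terminal payoffs (S − K): max(33.12, 0) = 33.12, max(8.125, 0) = 8.125, max(-8.875, 0) = 0, max(-20.44, 0) = 0
Node uu (S = 62.5): V_uu = e^(−0.1)·[0.6379·33.1250 + 0.3621·8.1250] = 21.7823
Node ud (S = 42.5): V_ud = e^(−0.1)·[0.6379·8.1250 + 0.3621·0.0000] = 4.6899
Node dd (S = 28.9): V_dd = e^(−0.1)·[0.6379·0.0000 + 0.3621·0.0000] = 0.0000
Node u (S = 50): V_u = e^(−0.1)·[0.6379·21.7823 + 0.3621·4.6899] = 14.1097
Node d (S = 34): V_d = e^(−0.1)·[0.6379·4.6899 + 0.3621·0.0000] = 2.7071
Node 0 (S = 40): V_0 = e^(−0.1)·[0.6379·14.1097 + 0.3621·2.7071] = 9.0313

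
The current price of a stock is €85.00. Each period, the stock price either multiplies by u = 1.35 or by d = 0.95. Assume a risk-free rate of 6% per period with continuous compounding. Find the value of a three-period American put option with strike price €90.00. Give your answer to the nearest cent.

Risk-neutral probability p = (e^0.06 − 0.95)/(1.35 − 0.95) = 0.1118/0.4000 = 0.2796
Terminal stock prices: S_uuu = 209.1, S_uud = 147.2, S_udd = 103.6, S_ddd = 72.88
Terminal payoffs (K − S): max(-119.1, 0) = 0, max(-57.17, 0) = 0, max(-13.56, 0) = 0, max(17.12, 0) = 17.12
Node uu (S = 154.9): continuation = e^(−0.06)·[0.2796·0.0000 + 0.7204·0.0000] = 0.0000; exercise value = 0.0000 ≤ continuation, so V_uu = 0.0000
Node ud (S = 109): continuation = e^(−0.06)·[0.2796·0.0000 + 0.7204·0.0000] = 0.0000; exercise value = 0.0000 ≤ continuation, so V_ud = 0.0000
Node dd (S = 76.71): continuation = e^(−0.06)·[0.2796·0.0000 + 0.7204·17.1231] = 11.6173; exercise value = 13.2875 > continuation, so V_dd = 13.2875 (exercise)
Node u (S = 114.8): continuation = e^(−0.06)·[0.2796·0.0000 + 0.7204·0.0000] = 0.0000; exercise value = 0.0000 ≤ continuation, so V_u = 0.0000
Node d (S = 80.75): continuation = e^(−0.06)·[0.2796·0.0000 + 0.7204·13.2875] = 9.0150; exercise value = 9.2500 > continuation, so V_d = 9.2500 (exercise)
Node 0 (S = 85): continuation = e^(−0.06)·[0.2796·0.0000 + 0.7204·9.2500] = 6.2757; exercise value = 5.0000 ≤ continuation, so V_0 = 6.2757

€6.28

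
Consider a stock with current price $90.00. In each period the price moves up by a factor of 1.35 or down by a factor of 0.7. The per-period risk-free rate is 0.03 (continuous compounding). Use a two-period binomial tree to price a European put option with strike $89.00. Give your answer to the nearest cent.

$12.08

Risk-neutral probability p = (e^0.03 − 0.7)/(1.35 − 0.7) = 0.3305/0.6500 = 0.5084
Terminal stock prices: S_uu = 164, S_ud = 85.05, S_dd = 44.1
Terminal payoffs (K − S): max(-75.03, 0) = 0, max(3.95, 0) = 3.95, max(44.9, 0) = 44.9
Node u (S = 121.5): V_u = e^(−0.03)·[0.5084·0.0000 + 0.4916·3.9500] = 1.8845
Node d (S = 63): V_d = e^(−0.03)·[0.5084·3.9500 + 0.4916·44.9000] = 23.3697
Node 0 (S = 90): V_0 = e^(−0.03)·[0.5084·1.8845 + 0.4916·23.3697] = 12.0789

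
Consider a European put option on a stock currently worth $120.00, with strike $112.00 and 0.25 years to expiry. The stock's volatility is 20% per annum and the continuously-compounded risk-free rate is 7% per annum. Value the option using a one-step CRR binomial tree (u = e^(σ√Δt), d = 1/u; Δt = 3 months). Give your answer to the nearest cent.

CRR parameters: u = e^(σ√Δt) = e^(0.2·√0.25) = 1.1052, d = 1/u = 0.9048
Per-period rate: rΔt = 0.07·0.25 = 0.0175, so R = e^0.0175 = 1.0177
Risk-neutral probability p = (e^0.0175 − 0.9048)/(1.1052 − 0.9048) = 0.1128/0.2003 = 0.5631
Terminal stock prices: S_u = 132.6, S_d = 108.6
Terminal payoffs (K − S): max(-20.62, 0) = 0, max(3.42, 0) = 3.42
Node 0 (S = 120): V_0 = e^(−0.0175)·[0.5631·0.0000 + 0.4369·3.4195] = 1.4679

$1.47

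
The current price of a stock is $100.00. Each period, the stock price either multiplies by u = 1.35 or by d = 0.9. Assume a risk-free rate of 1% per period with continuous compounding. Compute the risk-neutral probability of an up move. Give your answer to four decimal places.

p = 0.2446

Risk-neutral probability p = (e^0.01 − 0.9)/(1.35 − 0.9) = 0.1101/0.4500 = 0.2446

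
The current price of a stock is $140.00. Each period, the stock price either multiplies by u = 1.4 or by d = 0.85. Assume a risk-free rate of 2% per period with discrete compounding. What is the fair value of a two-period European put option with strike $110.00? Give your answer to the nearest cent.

$4.06

Risk-neutral probability p = (1 + 0.02 − 0.85)/(1.4 − 0.85) = 0.1700/0.5500 = 0.3091
Terminal stock prices: S_uu = 274.4, S_ud = 166.6, S_dd = 101.1
Terminal payoffs (K − S): max(-164.4, 0) = 0, max(-56.6, 0) = 0, max(8.85, 0) = 8.85
Node u (S = 196): V_u = 1/1.02·[0.3091·0.0000 + 0.6909·0.0000] = 0.0000
Node d (S = 119): V_d = 1/1.02·[0.3091·0.0000 + 0.6909·8.8500] = 5.9947
Node 0 (S = 140): V_0 = 1/1.02·[0.3091·0.0000 + 0.6909·5.9947] = 4.0605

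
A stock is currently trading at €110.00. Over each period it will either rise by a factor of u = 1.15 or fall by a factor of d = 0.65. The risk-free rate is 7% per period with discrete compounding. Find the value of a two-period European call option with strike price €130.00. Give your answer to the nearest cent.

Risk-neutral probability p = (1 + 0.07 − 0.65)/(1.15 − 0.65) = 0.4200/0.5000 = 0.8400
Terminal stock prices: S_uu = 145.5, S_ud = 82.22, S_dd = 46.48
Terminal payoffs (S − K): max(15.47, 0) = 15.47, max(-47.78, 0) = 0, max(-83.53, 0) = 0
Node u (S = 126.5): V_u = 1/1.07·[0.8400·15.4750 + 0.1600·0.0000] = 12.1486
Node d (S = 71.5): V_d = 1/1.07·[0.8400·0.0000 + 0.1600·0.0000] = 0.0000
Node 0 (S = 110): V_0 = 1/1.07·[0.8400·12.1486 + 0.1600·0.0000] = 9.5372

€9.54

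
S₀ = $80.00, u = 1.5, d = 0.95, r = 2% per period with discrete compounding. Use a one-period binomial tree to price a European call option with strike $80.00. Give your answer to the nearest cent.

$4.99

Risk-neutral probability p = (1 + 0.02 − 0.95)/(1.5 − 0.95) = 0.0700/0.5500 = 0.1273
Terminal stock prices: S_u = 120, S_d = 76
Terminal payoffs (S − K): max(40, 0) = 40, max(-4, 0) = 0
Node 0 (S = 80): V_0 = 1/1.02·[0.1273·40.0000 + 0.8727·0.0000] = 4.9911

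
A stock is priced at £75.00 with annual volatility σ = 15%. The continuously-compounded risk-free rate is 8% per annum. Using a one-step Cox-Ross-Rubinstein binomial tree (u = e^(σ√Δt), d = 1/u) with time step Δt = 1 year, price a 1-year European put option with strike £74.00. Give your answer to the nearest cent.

£2.27

CRR parameters: u = e^(σ√Δt) = e^(0.15·√1) = 1.1618, d = 1/u = 0.8607
Per-period rate: rΔt = 0.08·1 = 0.08, so R = e^0.08 = 1.0833
Risk-neutral probability p = (e^0.08 − 0.8607)/(1.1618 − 0.8607) = 0.2226/0.3011 = 0.7392
Terminal stock prices: S_u = 87.14, S_d = 64.55
Terminal payoffs (K − S): max(-13.14, 0) = 0, max(9.447, 0) = 9.447
Node 0 (S = 75): V_0 = e^(−0.08)·[0.7392·0.0000 + 0.2608·9.4469] = 2.2747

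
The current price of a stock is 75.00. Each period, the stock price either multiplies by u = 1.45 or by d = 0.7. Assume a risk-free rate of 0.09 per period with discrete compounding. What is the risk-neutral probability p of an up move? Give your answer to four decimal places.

p = 0.5200

Risk-neutral probability p = (1 + 0.09 − 0.7)/(1.45 − 0.7) = 0.3900/0.7500 = 0.5200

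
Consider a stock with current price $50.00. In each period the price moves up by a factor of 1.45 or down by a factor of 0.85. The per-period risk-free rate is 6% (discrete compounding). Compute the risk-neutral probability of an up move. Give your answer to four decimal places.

Risk-neutral probability p = (1 + 0.06 − 0.85)/(1.45 − 0.85) = 0.2100/0.6000 = 0.3500

p = 0.3500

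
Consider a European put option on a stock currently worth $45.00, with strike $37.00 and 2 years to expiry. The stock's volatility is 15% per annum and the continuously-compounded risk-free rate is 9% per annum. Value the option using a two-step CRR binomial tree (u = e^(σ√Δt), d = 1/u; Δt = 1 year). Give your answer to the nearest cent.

CRR parameters: u = e^(σ√Δt) = e^(0.15·√1) = 1.1618, d = 1/u = 0.8607
Per-period rate: rΔt = 0.09·1 = 0.09, so R = e^0.09 = 1.0942
Risk-neutral probability p = (e^0.09 − 0.8607)/(1.1618 − 0.8607) = 0.2335/0.3011 = 0.7753
Terminal stock prices: S_uu = 60.74, S_ud = 45, S_dd = 33.34
Terminal payoffs (K − S): max(-23.74, 0) = 0, max(-8, 0) = 0, max(3.663, 0) = 3.663
Node u (S = 52.28): V_u = e^(−0.09)·[0.7753·0.0000 + 0.2247·0.0000] = 0.0000
Node d (S = 38.73): V_d = e^(−0.09)·[0.7753·0.0000 + 0.2247·3.6632] = 0.7522
Node 0 (S = 45): V_0 = e^(−0.09)·[0.7753·0.0000 + 0.2247·0.7522] = 0.1545

$0.15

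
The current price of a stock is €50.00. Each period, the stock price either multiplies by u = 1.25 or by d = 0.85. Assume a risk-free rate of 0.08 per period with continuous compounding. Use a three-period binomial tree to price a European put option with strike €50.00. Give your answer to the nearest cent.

€2.26

Risk-neutral probability p = (e^0.08 − 0.85)/(1.25 − 0.85) = 0.2333/0.4000 = 0.5832
Terminal stock prices: S_uuu = 97.66, S_uud = 66.41, S_udd = 45.16, S_ddd = 30.71
Terminal payoffs (K − S): max(-47.66, 0) = 0, max(-16.41, 0) = 0, max(4.844, 0) = 4.844, max(19.29, 0) = 19.29
Node uu (S = 78.12): V_uu = e^(−0.08)·[0.5832·0.0000 + 0.4168·0.0000] = 0.0000
Node ud (S = 53.12): V_ud = e^(−0.08)·[0.5832·0.0000 + 0.4168·4.8438] = 1.8636
Node dd (S = 36.12): V_dd = e^(−0.08)·[0.5832·4.8438 + 0.4168·19.2938] = 10.0308
Node u (S = 62.5): V_u = e^(−0.08)·[0.5832·0.0000 + 0.4168·1.8636] = 0.7170
Node d (S = 42.5): V_d = e^(−0.08)·[0.5832·1.8636 + 0.4168·10.0308] = 4.8626
Node 0 (S = 50): V_0 = e^(−0.08)·[0.5832·0.7170 + 0.4168·4.8626] = 2.2568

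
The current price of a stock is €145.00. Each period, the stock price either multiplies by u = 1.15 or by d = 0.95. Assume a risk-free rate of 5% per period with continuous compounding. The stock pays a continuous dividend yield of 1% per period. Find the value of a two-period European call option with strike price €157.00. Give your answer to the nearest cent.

€7.12

Per-period risk-free factor R = e^0.05 = 1.0513; dividend-adjusted growth = e^(0.05−0.01) = 1.0408.
Risk-neutral probability p = (1.0408 − 0.95)/(1.15 − 0.95) = 0.0908/0.2000 = 0.4541
Terminal stock prices: S_uu = 191.8, S_ud = 158.4, S_dd = 130.9
Terminal payoffs (S − K): max(34.76, 0) = 34.76, max(1.412, 0) = 1.412, max(-26.14, 0) = 0
Node u (S = 166.8): V_u = e^(−0.05)·[0.4541·34.7625 + 0.5459·1.4125] = 15.7478
Node d (S = 137.8): V_d = e^(−0.05)·[0.4541·1.4125 + 0.5459·0.0000] = 0.6101
Node 0 (S = 145): V_0 = e^(−0.05)·[0.4541·15.7478 + 0.5459·0.6101] = 7.1184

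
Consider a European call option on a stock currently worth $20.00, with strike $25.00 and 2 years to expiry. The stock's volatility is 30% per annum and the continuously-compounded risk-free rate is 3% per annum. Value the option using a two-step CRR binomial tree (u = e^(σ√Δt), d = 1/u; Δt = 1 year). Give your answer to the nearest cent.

CRR parameters: u = e^(σ√Δt) = e^(0.3·√1) = 1.3499, d = 1/u = 0.7408
Per-period rate: rΔt = 0.03·1 = 0.03, so R = e^0.03 = 1.0305
Risk-neutral probability p = (e^0.03 − 0.7408)/(1.3499 − 0.7408) = 0.2896/0.6090 = 0.4756
Terminal stock prices: S_uu = 36.44, S_ud = 20, S_dd = 10.98
Terminal payoffs (S − K): max(11.44, 0) = 11.44, max(-5, 0) = 0, max(-14.02, 0) = 0
Node u (S = 27): V_u = e^(−0.03)·[0.4756·11.4424 + 0.5244·0.0000] = 5.2807
Node d (S = 14.82): V_d = e^(−0.03)·[0.4756·0.0000 + 0.5244·0.0000] = 0.0000
Node 0 (S = 20): V_0 = e^(−0.03)·[0.4756·5.2807 + 0.5244·0.0000] = 2.4371

$2.44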